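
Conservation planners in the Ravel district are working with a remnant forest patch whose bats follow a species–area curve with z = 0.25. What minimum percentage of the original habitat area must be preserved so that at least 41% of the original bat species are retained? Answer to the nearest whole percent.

3%

Need (A_new/A_old)^0.25 = 0.41, so A_new/A_old = 0.41^(1/0.25) = 0.41^4
ln(A_new/A_old) = ln 0.41 / 0.25 = -0.8916 / 0.25 = -3.5664
A_new/A_old = e^-3.5664 ≈ 0.02826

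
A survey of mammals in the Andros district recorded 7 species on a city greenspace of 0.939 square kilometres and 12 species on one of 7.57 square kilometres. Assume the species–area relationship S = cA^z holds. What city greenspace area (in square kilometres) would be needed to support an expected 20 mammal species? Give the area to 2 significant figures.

z = ln(12/7) / ln(7.57/0.939) = 0.5390 / 2.0871 = 0.2582
c = 7 / 0.939^0.2582 = 7 / 0.9839 = 7.115
A = (20/7.115)^(1/0.2582) ⇒ ln A = ln(2.811)/0.2582 = 4.0022
A = e^4.0022 ≈ 54.72 square kilometres

55 square kilometres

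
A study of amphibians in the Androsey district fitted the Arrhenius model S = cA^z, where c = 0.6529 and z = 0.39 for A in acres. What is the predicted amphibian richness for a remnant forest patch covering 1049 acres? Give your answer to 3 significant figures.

S = 0.6529 × 1049^0.39 = 0.6529 × 15.07 ≈ 9.839

9.84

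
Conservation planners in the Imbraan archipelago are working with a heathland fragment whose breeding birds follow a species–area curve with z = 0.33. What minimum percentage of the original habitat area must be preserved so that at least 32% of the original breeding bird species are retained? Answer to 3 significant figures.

3.17%

Need (A_new/A_old)^0.33 = 0.32, so A_new/A_old = 0.32^(1/0.33) = 0.32^3.03
ln(A_new/A_old) = ln 0.32 / 0.33 = -1.1394 / 0.33 = -3.4528
A_new/A_old = e^-3.4528 ≈ 0.03166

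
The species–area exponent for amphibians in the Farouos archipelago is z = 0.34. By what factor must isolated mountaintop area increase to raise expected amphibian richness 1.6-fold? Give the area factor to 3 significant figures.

(A₂/A₁)^0.34 = 1.6, so A₂/A₁ = 1.6^(1/0.34) = 1.6^2.941
ln(A₂/A₁) = ln 1.6 / 0.34 = 0.4700 / 0.34 = 1.3824
A₂/A₁ = e^1.3824 ≈ 3.984

3.98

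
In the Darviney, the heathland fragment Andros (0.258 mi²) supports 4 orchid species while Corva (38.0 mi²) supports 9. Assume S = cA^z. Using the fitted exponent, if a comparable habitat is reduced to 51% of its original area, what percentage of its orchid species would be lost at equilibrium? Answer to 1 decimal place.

10.4%

z = ln(9/4) / ln(38/0.258) = 0.8109 / 4.9924 = 0.1624
S_new/S_old = (A_new/A_old)^z = 0.51^0.1624 = exp(0.1624 × -0.6733) = 0.8964
Fraction lost = 1 − 0.8964 = 0.1036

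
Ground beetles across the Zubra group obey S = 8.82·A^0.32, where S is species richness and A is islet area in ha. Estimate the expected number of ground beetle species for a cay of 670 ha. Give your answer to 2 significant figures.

S = 8.82 × 670^0.32
ln S = ln 8.82 + 0.32 × ln 670 = 2.1770 + 0.32 × 6.5073 = 4.2594
S = e^4.2594 ≈ 70.76

71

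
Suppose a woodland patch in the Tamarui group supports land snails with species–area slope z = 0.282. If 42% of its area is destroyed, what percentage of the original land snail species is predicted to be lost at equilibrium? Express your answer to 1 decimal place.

14.2%

S_new/S_old = (A_new/A_old)^z = 0.58^0.282
= exp(0.282 × ln 0.58) = exp(0.282 × -0.5447) = exp(-0.1536) ≈ 0.8576
Fraction lost = 1 − 0.8576 = 0.1424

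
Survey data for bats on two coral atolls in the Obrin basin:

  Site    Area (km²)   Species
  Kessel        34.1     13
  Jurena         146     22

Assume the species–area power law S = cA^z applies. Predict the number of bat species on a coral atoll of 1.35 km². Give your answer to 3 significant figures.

4.04

z = ln(22/13) / ln(146/34.1) = 0.5261 / 1.4543 = 0.3617
c = 13 / 34.1^0.3617 = 13 / 3.585 = 3.626
S₃ = 3.626 × 1.35^0.3617 = 3.626 × 1.115 ≈ 4.042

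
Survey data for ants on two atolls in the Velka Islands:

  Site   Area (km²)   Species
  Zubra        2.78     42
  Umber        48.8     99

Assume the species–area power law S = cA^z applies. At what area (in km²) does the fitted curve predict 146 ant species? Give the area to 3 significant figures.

z = ln(99/42) / ln(48.8/2.78) = 0.8575 / 2.8653 = 0.2993
c = 42 / 2.78^0.2993 = 42 / 1.358 = 30.93
A = (146/30.93)^(1/0.2993) ⇒ ln A = ln(4.72)/0.2993 = 5.1859
A = e^5.1859 ≈ 178.7 km²

179 km²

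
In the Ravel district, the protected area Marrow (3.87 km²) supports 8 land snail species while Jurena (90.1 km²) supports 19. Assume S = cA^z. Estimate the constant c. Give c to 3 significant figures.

5.52

z = ln(S₂/S₁) / ln(A₂/A₁) = ln(19/8) / ln(90.1/3.87) = 0.8650 / 3.1477 = 0.2748
c = S₁ / A₁^z = 8 / 3.87^0.2748 = 8 / 1.45 = 5.515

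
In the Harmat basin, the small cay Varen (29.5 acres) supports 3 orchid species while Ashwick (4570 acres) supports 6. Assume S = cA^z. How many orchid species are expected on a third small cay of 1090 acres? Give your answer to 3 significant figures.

z = ln(6/3) / ln(4570/29.5) = 0.6931 / 5.0429 = 0.1375
c = 3 / 29.5^0.1375 = 3 / 1.592 = 1.884
S₃ = 1.884 × 1090^0.1375 = 1.884 × 2.615 ≈ 4.927

4.93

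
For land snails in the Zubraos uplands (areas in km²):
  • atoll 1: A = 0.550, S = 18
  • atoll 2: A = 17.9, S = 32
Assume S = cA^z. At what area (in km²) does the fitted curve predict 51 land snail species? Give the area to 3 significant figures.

301 km²

z = ln(32/18) / ln(17.9/0.55) = 0.5754 / 3.4826 = 0.1652
c = 18 / 0.55^0.1652 = 18 / 0.906 = 19.87
A = (51/19.87)^(1/0.1652) ⇒ ln A = ln(2.567)/0.1652 = 5.7060
A = e^5.7060 ≈ 300.7 km²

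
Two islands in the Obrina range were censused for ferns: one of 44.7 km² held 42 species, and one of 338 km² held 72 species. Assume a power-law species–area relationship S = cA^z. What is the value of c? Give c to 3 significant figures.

15.3

z = ln(S₂/S₁) / ln(A₂/A₁) = ln(72/42) / ln(338/44.7) = 0.5390 / 2.0231 = 0.2664
c = S₁ / A₁^z = 42 / 44.7^0.2664 = 42 / 2.752 = 15.26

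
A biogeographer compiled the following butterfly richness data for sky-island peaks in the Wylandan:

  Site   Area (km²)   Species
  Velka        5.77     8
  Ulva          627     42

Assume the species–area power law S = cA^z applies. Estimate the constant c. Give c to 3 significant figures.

z = ln(S₂/S₁) / ln(A₂/A₁) = ln(42/8) / ln(627/5.77) = 1.6582 / 4.6883 = 0.3537
c = S₁ / A₁^z = 8 / 5.77^0.3537 = 8 / 1.859 = 4.304

4.30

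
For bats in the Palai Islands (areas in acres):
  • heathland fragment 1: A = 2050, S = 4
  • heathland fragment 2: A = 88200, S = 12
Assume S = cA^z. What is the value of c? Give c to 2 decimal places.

0.43

z = ln(S₂/S₁) / ln(A₂/A₁) = ln(12/4) / ln(88200/2050) = 1.0986 / 3.7618 = 0.2920
c = S₁ / A₁^z = 4 / 2050^0.2920 = 4 / 9.272 = 0.4314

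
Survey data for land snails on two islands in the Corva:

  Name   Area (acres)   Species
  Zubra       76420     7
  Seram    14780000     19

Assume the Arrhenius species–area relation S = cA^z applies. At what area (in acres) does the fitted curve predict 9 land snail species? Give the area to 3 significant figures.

z = ln(19/7) / ln(14780000/76420) = 0.9985 / 5.2648 = 0.1897
c = 7 / 76420^0.1897 = 7 / 8.436 = 0.8297
A = (9/0.8297)^(1/0.1897) ⇒ ln A = ln(10.85)/0.1897 = 12.5691
A = e^12.5691 ≈ 287525 acres

288000 acres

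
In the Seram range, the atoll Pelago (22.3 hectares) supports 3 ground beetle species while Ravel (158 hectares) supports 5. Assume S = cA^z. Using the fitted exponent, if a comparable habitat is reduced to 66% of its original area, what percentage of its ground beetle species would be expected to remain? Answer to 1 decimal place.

89.7%

z = ln(5/3) / ln(158/22.3) = 0.5108 / 1.9580 = 0.2609
S_new/S_old = (A_new/A_old)^z = 0.66^0.2609 = exp(0.2609 × -0.4155) = 0.8973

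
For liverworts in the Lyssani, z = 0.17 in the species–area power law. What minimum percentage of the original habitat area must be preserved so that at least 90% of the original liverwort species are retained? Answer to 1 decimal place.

Need (A_new/A_old)^0.17 = 0.9, so A_new/A_old = 0.9^(1/0.17) = 0.9^5.882
ln(A_new/A_old) = ln 0.9 / 0.17 = -0.1054 / 0.17 = -0.6198
A_new/A_old = e^-0.6198 ≈ 0.5381

53.8%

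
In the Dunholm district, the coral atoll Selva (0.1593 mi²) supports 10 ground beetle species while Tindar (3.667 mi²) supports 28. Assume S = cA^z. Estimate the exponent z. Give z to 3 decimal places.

0.328

Taking logs: ln S = ln c + z ln A, so z = (ln S₂ − ln S₁)/(ln A₂ − ln A₁).
z = ln(28/10) / ln(3.667/0.1593) = ln(2.8) / ln(23.02) = 1.0296 / 3.1363 = 0.3283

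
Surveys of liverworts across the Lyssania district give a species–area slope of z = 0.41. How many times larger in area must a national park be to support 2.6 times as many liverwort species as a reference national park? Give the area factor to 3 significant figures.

(A₂/A₁)^0.41 = 2.6, so A₂/A₁ = 2.6^(1/0.41) = 2.6^2.439
ln(A₂/A₁) = ln 2.6 / 0.41 = 0.9555 / 0.41 = 2.3305
A₂/A₁ = e^2.3305 ≈ 10.28

10.3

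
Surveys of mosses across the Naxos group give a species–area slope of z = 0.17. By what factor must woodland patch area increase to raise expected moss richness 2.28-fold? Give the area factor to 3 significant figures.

127

(A₂/A₁)^0.17 = 2.28, so A₂/A₁ = 2.28^(1/0.17) = 2.28^5.882
ln(A₂/A₁) = ln 2.28 / 0.17 = 0.8242 / 0.17 = 4.8481
A₂/A₁ = e^4.8481 ≈ 127.5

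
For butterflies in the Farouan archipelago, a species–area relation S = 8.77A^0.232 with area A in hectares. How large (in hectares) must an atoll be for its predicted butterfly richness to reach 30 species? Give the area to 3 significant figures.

30 = 8.77 × A^0.232  ⇒  A^0.232 = 30/8.77 = 3.421
ln A = ln(3.421) / 0.232 = 1.2299 / 0.232 = 5.3011
A = e^5.3011 ≈ 200.6 hectares

201 hectares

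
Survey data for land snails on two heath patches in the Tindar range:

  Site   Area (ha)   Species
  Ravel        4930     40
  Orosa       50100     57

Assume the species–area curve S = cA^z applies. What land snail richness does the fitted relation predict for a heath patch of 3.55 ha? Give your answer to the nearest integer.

13

z = ln(57/40) / ln(50100/4930) = 0.3542 / 2.3187 = 0.1527
c = 40 / 4930^0.1527 = 40 / 3.665 = 10.91
S₃ = 10.91 × 3.55^0.1527 = 10.91 × 1.214 ≈ 13.24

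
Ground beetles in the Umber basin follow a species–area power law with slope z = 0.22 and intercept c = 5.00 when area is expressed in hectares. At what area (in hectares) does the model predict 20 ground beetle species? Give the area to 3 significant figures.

545 hectares

20 = 5 × A^0.22  ⇒  A^0.22 = 20/5 = 4
ln A = ln(4) / 0.22 = 1.3863 / 0.22 = 6.3013
A = e^6.3013 ≈ 545.3 hectares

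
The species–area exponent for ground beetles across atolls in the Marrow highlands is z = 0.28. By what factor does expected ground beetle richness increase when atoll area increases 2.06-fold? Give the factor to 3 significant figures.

S₂/S₁ = (A₂/A₁)^z = 2.06^0.28
ln(S₂/S₁) = 0.28 × ln 2.06 = 0.28 × 0.7227 = 0.2024
S₂/S₁ = e^0.2024 ≈ 1.224

1.22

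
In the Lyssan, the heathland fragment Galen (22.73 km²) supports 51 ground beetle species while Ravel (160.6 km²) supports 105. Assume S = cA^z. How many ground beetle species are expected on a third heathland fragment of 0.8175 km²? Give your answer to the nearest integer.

z = ln(105/51) / ln(160.6/22.73) = 0.7221 / 1.9552 = 0.3693
c = 51 / 22.73^0.3693 = 51 / 3.17 = 16.09
S₃ = 16.09 × 0.8175^0.3693 = 16.09 × 0.9283 ≈ 14.94

15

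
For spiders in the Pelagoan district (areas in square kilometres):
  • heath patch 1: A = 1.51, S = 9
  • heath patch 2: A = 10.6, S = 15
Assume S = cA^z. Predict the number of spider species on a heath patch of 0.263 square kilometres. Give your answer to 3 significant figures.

5.69

z = ln(15/9) / ln(10.6/1.51) = 0.5108 / 1.9487 = 0.2621
c = 9 / 1.51^0.2621 = 9 / 1.114 = 8.078
S₃ = 8.078 × 0.263^0.2621 = 8.078 × 0.7046 ≈ 5.692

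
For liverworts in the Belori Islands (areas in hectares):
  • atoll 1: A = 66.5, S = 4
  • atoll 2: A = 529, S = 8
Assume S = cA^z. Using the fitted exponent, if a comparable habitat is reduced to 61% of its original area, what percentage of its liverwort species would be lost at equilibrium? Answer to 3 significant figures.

z = ln(8/4) / ln(529/66.5) = 0.6931 / 2.0738 = 0.3342
S_new/S_old = (A_new/A_old)^z = 0.61^0.3342 = exp(0.3342 × -0.4943) = 0.8477
Fraction lost = 1 − 0.8477 = 0.1523

15.2%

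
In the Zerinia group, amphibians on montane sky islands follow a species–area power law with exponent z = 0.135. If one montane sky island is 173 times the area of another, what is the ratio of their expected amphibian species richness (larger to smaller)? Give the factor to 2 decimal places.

2.01

S₂/S₁ = (A₂/A₁)^z = 173^0.135
ln(S₂/S₁) = 0.135 × ln 173 = 0.135 × 5.1533 = 0.6957
S₂/S₁ = e^0.6957 ≈ 2.005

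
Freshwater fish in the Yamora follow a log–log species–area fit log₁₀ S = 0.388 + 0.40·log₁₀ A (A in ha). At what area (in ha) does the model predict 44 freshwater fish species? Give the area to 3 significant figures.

44 = 2.443 × A^0.4  ⇒  A^0.4 = 44/2.443 = 18.01
ln A = ln(18.01) / 0.4 = 2.8908 / 0.4 = 7.2270
A = e^7.2270 ≈ 1376 ha

1380 ha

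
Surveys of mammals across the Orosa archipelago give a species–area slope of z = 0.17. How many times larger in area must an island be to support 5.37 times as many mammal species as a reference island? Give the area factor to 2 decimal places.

19677.34

(A₂/A₁)^0.17 = 5.37, so A₂/A₁ = 5.37^(1/0.17) = 5.37^5.882
ln(A₂/A₁) = ln 5.37 / 0.17 = 1.6808 / 0.17 = 9.8872
A₂/A₁ = e^9.8872 ≈ 19677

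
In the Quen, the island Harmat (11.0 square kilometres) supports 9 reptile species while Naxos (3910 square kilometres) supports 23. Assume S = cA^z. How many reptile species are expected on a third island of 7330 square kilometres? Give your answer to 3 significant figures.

z = ln(23/9) / ln(3910/11) = 0.9383 / 5.8734 = 0.1597
c = 9 / 11^0.1597 = 9 / 1.467 = 6.136
S₃ = 6.136 × 7330^0.1597 = 6.136 × 4.144 ≈ 25.43

25.4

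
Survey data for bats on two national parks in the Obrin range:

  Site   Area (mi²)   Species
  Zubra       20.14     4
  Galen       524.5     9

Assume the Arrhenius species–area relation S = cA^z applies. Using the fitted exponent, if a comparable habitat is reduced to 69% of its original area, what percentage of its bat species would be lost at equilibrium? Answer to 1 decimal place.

z = ln(9/4) / ln(524.5/20.14) = 0.8109 / 3.2597 = 0.2488
S_new/S_old = (A_new/A_old)^z = 0.69^0.2488 = exp(0.2488 × -0.3711) = 0.9118
Fraction lost = 1 − 0.9118 = 0.08818

8.8%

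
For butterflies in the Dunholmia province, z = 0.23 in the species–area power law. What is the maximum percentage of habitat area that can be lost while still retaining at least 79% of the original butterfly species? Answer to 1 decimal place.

Need (A_new/A_old)^0.23 = 0.79, so A_new/A_old = 0.79^(1/0.23) = 0.79^4.348
ln(A_new/A_old) = ln 0.79 / 0.23 = -0.2357 / 0.23 = -1.0249
A_new/A_old = e^-1.0249 ≈ 0.3588
Fraction that can be lost = 1 − 0.3588 = 0.6412

64.1%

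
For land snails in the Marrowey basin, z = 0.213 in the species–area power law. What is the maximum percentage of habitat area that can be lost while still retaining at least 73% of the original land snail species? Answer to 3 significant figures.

Need (A_new/A_old)^0.213 = 0.73, so A_new/A_old = 0.73^(1/0.213) = 0.73^4.695
ln(A_new/A_old) = ln 0.73 / 0.213 = -0.3147 / 0.213 = -1.4775
A_new/A_old = e^-1.4775 ≈ 0.2282
Fraction that can be lost = 1 − 0.2282 = 0.7718

77.2%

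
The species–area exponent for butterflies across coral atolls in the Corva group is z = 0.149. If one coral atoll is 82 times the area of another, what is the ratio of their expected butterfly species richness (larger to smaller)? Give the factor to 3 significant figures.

1.93

S₂/S₁ = (A₂/A₁)^z = 82^0.149
ln(S₂/S₁) = 0.149 × ln 82 = 0.149 × 4.4067 = 0.6566
S₂/S₁ = e^0.6566 ≈ 1.928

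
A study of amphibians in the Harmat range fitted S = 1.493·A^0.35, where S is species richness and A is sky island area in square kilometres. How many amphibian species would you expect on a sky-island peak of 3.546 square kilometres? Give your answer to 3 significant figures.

S = 1.493 × 3.546^0.35
ln S = ln 1.493 + 0.35 × ln 3.546 = 0.4008 + 0.35 × 1.2658 = 0.8438
S = e^0.8438 ≈ 2.325

2.33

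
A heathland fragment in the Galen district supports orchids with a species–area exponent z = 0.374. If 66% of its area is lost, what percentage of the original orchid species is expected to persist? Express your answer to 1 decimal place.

66.8%

S_new/S_old = (A_new/A_old)^z = 0.34^0.374
= exp(0.374 × ln 0.34) = exp(0.374 × -1.0788) = exp(-0.4035) ≈ 0.668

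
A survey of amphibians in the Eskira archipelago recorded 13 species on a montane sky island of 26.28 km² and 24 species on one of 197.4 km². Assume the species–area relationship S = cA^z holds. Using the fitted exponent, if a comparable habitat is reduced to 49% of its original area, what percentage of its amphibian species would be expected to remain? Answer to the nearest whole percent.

81%

z = ln(24/13) / ln(197.4/26.28) = 0.6131 / 2.0164 = 0.3041
S_new/S_old = (A_new/A_old)^z = 0.49^0.3041 = exp(0.3041 × -0.7133) = 0.805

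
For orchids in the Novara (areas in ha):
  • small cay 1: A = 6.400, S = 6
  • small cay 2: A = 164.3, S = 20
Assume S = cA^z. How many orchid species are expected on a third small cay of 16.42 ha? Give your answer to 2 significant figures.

z = ln(20/6) / ln(164.3/6.4) = 1.2040 / 3.2454 = 0.3710
c = 6 / 6.4^0.3710 = 6 / 1.991 = 3.014
S₃ = 3.014 × 16.42^0.3710 = 3.014 × 2.824 ≈ 8.51

8.5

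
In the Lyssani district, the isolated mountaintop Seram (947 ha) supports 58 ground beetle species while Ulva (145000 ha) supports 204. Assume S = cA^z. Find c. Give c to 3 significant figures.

10.5

z = ln(S₂/S₁) / ln(A₂/A₁) = ln(204/58) / ln(145000/947) = 1.2577 / 5.0312 = 0.2500
c = S₁ / A₁^z = 58 / 947^0.2500 = 58 / 5.546 = 10.46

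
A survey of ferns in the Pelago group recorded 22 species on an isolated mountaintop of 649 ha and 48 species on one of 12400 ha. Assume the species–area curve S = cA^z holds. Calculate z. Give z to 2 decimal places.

Taking logs: ln S = ln c + z ln A, so z = (ln S₂ − ln S₁)/(ln A₂ − ln A₁).
z = ln(48/22) / ln(12400/649) = ln(2.182) / ln(19.11) = 0.7802 / 2.9500 = 0.2645

0.26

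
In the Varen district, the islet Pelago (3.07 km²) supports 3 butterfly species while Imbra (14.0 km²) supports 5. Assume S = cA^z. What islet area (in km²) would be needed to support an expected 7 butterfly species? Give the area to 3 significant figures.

z = ln(5/3) / ln(14/3.07) = 0.5108 / 1.5174 = 0.3366
c = 3 / 3.07^0.3366 = 3 / 1.459 = 2.056
A = (7/2.056)^(1/0.3366) ⇒ ln A = ln(3.404)/0.3366 = 3.6385
A = e^3.6385 ≈ 38.04 km²

38.0 km²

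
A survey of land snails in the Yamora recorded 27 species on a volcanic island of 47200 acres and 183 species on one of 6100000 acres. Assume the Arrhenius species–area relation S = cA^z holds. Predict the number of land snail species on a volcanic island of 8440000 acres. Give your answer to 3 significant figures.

208

z = ln(183/27) / ln(6100000/47200) = 1.9136 / 4.8617 = 0.3936
c = 27 / 47200^0.3936 = 27 / 69.15 = 0.3905
S₃ = 0.3905 × 8440000^0.3936 = 0.3905 × 532.5 ≈ 207.9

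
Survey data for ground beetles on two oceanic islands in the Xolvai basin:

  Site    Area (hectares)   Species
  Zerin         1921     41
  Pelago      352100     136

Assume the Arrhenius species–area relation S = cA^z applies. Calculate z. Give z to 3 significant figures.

Taking logs: ln S = ln c + z ln A, so z = (ln S₂ − ln S₁)/(ln A₂ − ln A₁).
z = ln(136/41) / ln(352100/1921) = ln(3.317) / ln(183.3) = 1.1991 / 5.2111 = 0.2301

0.230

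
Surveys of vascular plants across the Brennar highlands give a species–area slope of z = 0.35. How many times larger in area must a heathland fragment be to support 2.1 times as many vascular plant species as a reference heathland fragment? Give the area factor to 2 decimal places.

8.33

(A₂/A₁)^0.35 = 2.1, so A₂/A₁ = 2.1^(1/0.35) = 2.1^2.857
ln(A₂/A₁) = ln 2.1 / 0.35 = 0.7419 / 0.35 = 2.1198
A₂/A₁ = e^2.1198 ≈ 8.33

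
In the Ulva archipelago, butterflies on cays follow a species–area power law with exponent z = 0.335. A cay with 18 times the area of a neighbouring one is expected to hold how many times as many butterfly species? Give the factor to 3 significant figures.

2.63

S₂/S₁ = (A₂/A₁)^z = 18^0.335
ln(S₂/S₁) = 0.335 × ln 18 = 0.335 × 2.8904 = 0.9683
S₂/S₁ = e^0.9683 ≈ 2.633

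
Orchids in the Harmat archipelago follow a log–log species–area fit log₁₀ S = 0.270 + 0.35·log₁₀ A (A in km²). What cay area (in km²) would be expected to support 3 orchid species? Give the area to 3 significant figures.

3 = 1.862 × A^0.35  ⇒  A^0.35 = 3/1.862 = 1.611
ln A = ln(1.611) / 0.35 = 0.4769 / 0.35 = 1.3626
A = e^1.3626 ≈ 3.906 km²

3.91 km²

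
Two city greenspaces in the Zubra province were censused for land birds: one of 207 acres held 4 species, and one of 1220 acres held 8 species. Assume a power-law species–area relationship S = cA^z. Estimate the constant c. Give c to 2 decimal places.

z = ln(S₂/S₁) / ln(A₂/A₁) = ln(8/4) / ln(1220/207) = 0.6931 / 1.7739 = 0.3908
c = S₁ / A₁^z = 4 / 207^0.3908 = 4 / 8.035 = 0.4978

0.50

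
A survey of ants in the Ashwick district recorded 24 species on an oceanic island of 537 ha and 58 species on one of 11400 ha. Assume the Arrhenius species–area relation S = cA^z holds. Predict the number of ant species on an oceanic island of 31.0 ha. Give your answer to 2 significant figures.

z = ln(58/24) / ln(11400/537) = 0.8824 / 3.0554 = 0.2888
c = 24 / 537^0.2888 = 24 / 6.143 = 3.907
S₃ = 3.907 × 31^0.2888 = 3.907 × 2.696 ≈ 10.53

11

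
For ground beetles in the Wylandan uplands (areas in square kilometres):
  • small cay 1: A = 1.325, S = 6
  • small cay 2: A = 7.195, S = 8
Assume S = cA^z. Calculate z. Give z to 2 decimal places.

Taking logs: ln S = ln c + z ln A, so z = (ln S₂ − ln S₁)/(ln A₂ − ln A₁).
z = ln(8/6) / ln(7.195/1.325) = ln(1.333) / ln(5.43) = 0.2877 / 1.6920 = 0.1700

0.17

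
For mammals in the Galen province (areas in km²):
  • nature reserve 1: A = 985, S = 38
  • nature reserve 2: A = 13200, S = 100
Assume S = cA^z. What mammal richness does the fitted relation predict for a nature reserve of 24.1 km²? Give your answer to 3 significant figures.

z = ln(100/38) / ln(13200/985) = 0.9676 / 2.5953 = 0.3728
c = 38 / 985^0.3728 = 38 / 13.06 = 2.909
S₃ = 2.909 × 24.1^0.3728 = 2.909 × 3.275 ≈ 9.528

9.53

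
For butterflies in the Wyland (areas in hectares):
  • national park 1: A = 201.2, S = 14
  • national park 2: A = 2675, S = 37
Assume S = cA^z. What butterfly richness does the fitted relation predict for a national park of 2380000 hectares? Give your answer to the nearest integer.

z = ln(37/14) / ln(2675/201.2) = 0.9719 / 2.5874 = 0.3756
c = 14 / 201.2^0.3756 = 14 / 7.333 = 1.909
S₃ = 1.909 × 2380000^0.3756 = 1.909 × 248.4 ≈ 474.2

474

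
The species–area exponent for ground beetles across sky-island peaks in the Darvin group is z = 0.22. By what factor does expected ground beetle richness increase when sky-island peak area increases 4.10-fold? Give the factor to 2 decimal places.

S₂/S₁ = (A₂/A₁)^z = 4.1^0.22
ln(S₂/S₁) = 0.22 × ln 4.1 = 0.22 × 1.4110 = 0.3104
S₂/S₁ = e^0.3104 ≈ 1.364

1.36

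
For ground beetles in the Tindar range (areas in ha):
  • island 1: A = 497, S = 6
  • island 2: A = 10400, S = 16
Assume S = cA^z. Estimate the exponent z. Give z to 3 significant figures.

Taking logs: ln S = ln c + z ln A, so z = (ln S₂ − ln S₁)/(ln A₂ − ln A₁).
z = ln(16/6) / ln(10400/497) = ln(2.667) / ln(20.93) = 0.9808 / 3.0410 = 0.3225

0.323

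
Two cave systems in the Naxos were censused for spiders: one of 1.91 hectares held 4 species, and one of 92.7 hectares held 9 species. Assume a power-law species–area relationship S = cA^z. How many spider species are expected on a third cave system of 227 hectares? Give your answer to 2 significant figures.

11

z = ln(9/4) / ln(92.7/1.91) = 0.8109 / 3.8823 = 0.2089
c = 4 / 1.91^0.2089 = 4 / 1.145 = 3.494
S₃ = 3.494 × 227^0.2089 = 3.494 × 3.105 ≈ 10.85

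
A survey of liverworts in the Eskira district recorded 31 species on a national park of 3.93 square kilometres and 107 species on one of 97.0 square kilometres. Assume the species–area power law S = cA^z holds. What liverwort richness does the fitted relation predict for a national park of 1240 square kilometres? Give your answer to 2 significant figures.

z = ln(107/31) / ln(97/3.93) = 1.2388 / 3.2061 = 0.3864
c = 31 / 3.93^0.3864 = 31 / 1.697 = 18.27
S₃ = 18.27 × 1240^0.3864 = 18.27 × 15.68 ≈ 286.4

290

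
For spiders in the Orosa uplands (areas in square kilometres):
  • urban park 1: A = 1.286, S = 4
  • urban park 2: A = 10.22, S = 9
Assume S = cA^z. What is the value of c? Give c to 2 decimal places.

3.63

z = ln(S₂/S₁) / ln(A₂/A₁) = ln(9/4) / ln(10.22/1.286) = 0.8109 / 2.0728 = 0.3912
c = S₁ / A₁^z = 4 / 1.286^0.3912 = 4 / 1.103 = 3.625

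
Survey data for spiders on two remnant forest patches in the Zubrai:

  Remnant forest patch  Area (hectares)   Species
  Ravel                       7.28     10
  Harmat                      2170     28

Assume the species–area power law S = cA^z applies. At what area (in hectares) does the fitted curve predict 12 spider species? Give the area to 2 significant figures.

z = ln(28/10) / ln(2170/7.28) = 1.0296 / 5.6974 = 0.1807
c = 10 / 7.28^0.1807 = 10 / 1.432 = 6.985
A = (12/6.985)^(1/0.1807) ⇒ ln A = ln(1.718)/0.1807 = 2.9940
A = e^2.9940 ≈ 19.97 hectares

20 hectares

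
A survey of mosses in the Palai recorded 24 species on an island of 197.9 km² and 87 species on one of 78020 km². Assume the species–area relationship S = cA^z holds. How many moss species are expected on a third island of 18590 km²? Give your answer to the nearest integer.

z = ln(87/24) / ln(78020/197.9) = 1.2879 / 5.9770 = 0.2155
c = 24 / 197.9^0.2155 = 24 / 3.125 = 7.681
S₃ = 7.681 × 18590^0.2155 = 7.681 × 8.316 ≈ 63.87

64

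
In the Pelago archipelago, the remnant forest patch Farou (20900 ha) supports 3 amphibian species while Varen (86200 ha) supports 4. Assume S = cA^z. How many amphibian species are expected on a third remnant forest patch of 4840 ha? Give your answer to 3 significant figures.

z = ln(4/3) / ln(86200/20900) = 0.2877 / 1.4169 = 0.2030
c = 3 / 20900^0.2030 = 3 / 7.536 = 0.3981
S₃ = 0.3981 × 4840^0.2030 = 0.3981 × 5.599 ≈ 2.229

2.23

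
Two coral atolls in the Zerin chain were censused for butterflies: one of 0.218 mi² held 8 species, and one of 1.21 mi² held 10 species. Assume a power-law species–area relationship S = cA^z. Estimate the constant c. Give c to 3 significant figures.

9.75

z = ln(S₂/S₁) / ln(A₂/A₁) = ln(10/8) / ln(1.21/0.218) = 0.2231 / 1.7139 = 0.1302
c = S₁ / A₁^z = 8 / 0.218^0.1302 = 8 / 0.8201 = 9.755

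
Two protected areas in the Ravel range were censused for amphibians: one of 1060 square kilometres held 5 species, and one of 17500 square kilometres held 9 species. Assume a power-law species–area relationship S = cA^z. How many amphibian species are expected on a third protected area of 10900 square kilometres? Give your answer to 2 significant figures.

8.1

z = ln(9/5) / ln(17500/1060) = 0.5878 / 2.8039 = 0.2096
c = 5 / 1060^0.2096 = 5 / 4.307 = 1.161
S₃ = 1.161 × 10900^0.2096 = 1.161 × 7.02 ≈ 8.15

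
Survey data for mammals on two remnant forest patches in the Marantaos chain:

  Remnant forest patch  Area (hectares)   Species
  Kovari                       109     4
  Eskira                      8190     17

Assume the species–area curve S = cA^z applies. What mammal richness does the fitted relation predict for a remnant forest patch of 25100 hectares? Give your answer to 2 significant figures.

z = ln(17/4) / ln(8190/109) = 1.4469 / 4.3193 = 0.3350
c = 4 / 109^0.3350 = 4 / 4.814 = 0.8309
S₃ = 0.8309 × 25100^0.3350 = 0.8309 × 29.77 ≈ 24.74

25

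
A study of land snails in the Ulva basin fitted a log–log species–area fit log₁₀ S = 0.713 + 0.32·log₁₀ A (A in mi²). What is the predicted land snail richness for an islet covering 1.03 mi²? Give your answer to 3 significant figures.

S = 5.164 × 1.03^0.32 = 5.164 × 1.01 ≈ 5.213

5.21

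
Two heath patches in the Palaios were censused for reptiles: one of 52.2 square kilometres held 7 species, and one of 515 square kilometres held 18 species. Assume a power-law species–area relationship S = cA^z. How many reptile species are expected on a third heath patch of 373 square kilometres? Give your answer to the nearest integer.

z = ln(18/7) / ln(515/52.2) = 0.9445 / 2.2891 = 0.4126
c = 7 / 52.2^0.4126 = 7 / 5.113 = 1.369
S₃ = 1.369 × 373^0.4126 = 1.369 × 11.51 ≈ 15.76

16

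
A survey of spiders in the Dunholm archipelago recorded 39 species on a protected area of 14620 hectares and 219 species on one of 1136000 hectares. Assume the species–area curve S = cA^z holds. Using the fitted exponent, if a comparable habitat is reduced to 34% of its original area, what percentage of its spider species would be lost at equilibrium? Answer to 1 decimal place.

34.8%

z = ln(219/39) / ln(1136000/14620) = 1.7255 / 4.3529 = 0.3964
S_new/S_old = (A_new/A_old)^z = 0.34^0.3964 = exp(0.3964 × -1.0788) = 0.652
Fraction lost = 1 − 0.652 = 0.348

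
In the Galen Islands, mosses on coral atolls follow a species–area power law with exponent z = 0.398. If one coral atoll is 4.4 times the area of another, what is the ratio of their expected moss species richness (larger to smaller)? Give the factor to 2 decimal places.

1.80

S₂/S₁ = (A₂/A₁)^z = 4.4^0.398
ln(S₂/S₁) = 0.398 × ln 4.4 = 0.398 × 1.4816 = 0.5897
S₂/S₁ = e^0.5897 ≈ 1.803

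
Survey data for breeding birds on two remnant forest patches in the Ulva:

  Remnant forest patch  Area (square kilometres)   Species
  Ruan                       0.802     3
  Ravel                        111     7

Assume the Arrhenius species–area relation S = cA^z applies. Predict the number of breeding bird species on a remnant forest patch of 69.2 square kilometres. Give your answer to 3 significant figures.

6.45

z = ln(7/3) / ln(111/0.802) = 0.8473 / 4.9302 = 0.1719
c = 3 / 0.802^0.1719 = 3 / 0.9628 = 3.116
S₃ = 3.116 × 69.2^0.1719 = 3.116 × 2.071 ≈ 6.454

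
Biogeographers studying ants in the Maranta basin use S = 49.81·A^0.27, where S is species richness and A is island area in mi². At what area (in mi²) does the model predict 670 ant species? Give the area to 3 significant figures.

670 = 49.81 × A^0.27  ⇒  A^0.27 = 670/49.81 = 13.45
ln A = ln(13.45) / 0.27 = 2.5991 / 0.27 = 9.6262
A = e^9.6262 ≈ 15156 mi²

15200 mi²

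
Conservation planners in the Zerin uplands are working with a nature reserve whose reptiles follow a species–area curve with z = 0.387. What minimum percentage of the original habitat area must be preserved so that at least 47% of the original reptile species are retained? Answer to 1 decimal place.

14.2%

Need (A_new/A_old)^0.387 = 0.47, so A_new/A_old = 0.47^(1/0.387) = 0.47^2.584
ln(A_new/A_old) = ln 0.47 / 0.387 = -0.7550 / 0.387 = -1.9510
A_new/A_old = e^-1.9510 ≈ 0.1421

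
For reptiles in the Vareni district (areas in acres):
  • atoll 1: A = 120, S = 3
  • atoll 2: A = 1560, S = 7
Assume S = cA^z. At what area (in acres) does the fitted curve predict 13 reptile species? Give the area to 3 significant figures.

10200 acres

z = ln(7/3) / ln(1560/120) = 0.8473 / 2.5649 = 0.3303
c = 3 / 120^0.3303 = 3 / 4.862 = 0.617
A = (13/0.617)^(1/0.3303) ⇒ ln A = ln(21.07)/0.3303 = 9.2264
A = e^9.2264 ≈ 10162 acres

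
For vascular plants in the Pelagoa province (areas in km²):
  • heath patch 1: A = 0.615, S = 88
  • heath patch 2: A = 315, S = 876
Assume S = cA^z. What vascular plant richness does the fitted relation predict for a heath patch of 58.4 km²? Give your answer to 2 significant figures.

z = ln(876/88) / ln(315/0.615) = 2.2980 / 6.2387 = 0.3684
c = 88 / 0.615^0.3684 = 88 / 0.836 = 105.3
S₃ = 105.3 × 58.4^0.3684 = 105.3 × 4.474 ≈ 470.9

470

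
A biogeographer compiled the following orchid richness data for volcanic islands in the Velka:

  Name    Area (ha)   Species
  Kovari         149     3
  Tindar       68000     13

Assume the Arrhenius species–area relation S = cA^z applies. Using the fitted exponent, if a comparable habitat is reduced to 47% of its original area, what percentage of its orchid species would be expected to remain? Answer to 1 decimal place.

83.5%

z = ln(13/3) / ln(68000/149) = 1.4663 / 6.1233 = 0.2395
S_new/S_old = (A_new/A_old)^z = 0.47^0.2395 = exp(0.2395 × -0.7550) = 0.8346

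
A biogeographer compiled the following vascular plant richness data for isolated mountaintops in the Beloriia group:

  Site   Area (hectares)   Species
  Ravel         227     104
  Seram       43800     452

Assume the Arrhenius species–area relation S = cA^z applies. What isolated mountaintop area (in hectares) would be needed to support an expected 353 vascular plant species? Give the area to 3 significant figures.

18100 hectares

z = ln(452/104) / ln(43800/227) = 1.4693 / 5.2624 = 0.2792
c = 104 / 227^0.2792 = 104 / 4.548 = 22.87
A = (353/22.87)^(1/0.2792) ⇒ ln A = ln(15.44)/0.2792 = 9.8020
A = e^9.8020 ≈ 18069 hectares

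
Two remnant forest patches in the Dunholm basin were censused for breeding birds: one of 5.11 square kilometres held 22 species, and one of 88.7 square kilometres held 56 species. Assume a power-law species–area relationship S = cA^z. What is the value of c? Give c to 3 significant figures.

z = ln(S₂/S₁) / ln(A₂/A₁) = ln(56/22) / ln(88.7/5.11) = 0.9343 / 2.8541 = 0.3274
c = S₁ / A₁^z = 22 / 5.11^0.3274 = 22 / 1.706 = 12.9

12.9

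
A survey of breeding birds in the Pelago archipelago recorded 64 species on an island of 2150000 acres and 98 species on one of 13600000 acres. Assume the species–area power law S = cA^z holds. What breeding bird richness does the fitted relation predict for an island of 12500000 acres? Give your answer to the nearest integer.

z = ln(98/64) / ln(13600000/2150000) = 0.4261 / 1.8446 = 0.2310
c = 64 / 2150000^0.2310 = 64 / 29.02 = 2.205
S₃ = 2.205 × 12500000^0.2310 = 2.205 × 43.58 ≈ 96.11

96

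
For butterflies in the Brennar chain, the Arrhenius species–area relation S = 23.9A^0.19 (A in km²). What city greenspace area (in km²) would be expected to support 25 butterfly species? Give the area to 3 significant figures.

1.27 km²

25 = 23.9 × A^0.19  ⇒  A^0.19 = 25/23.9 = 1.046
ln A = ln(1.046) / 0.19 = 0.0450 / 0.19 = 0.2368
A = e^0.2368 ≈ 1.267 km²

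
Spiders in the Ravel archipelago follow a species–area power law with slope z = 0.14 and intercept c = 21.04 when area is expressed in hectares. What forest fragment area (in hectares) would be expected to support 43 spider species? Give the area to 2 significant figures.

43 = 21.04 × A^0.14  ⇒  A^0.14 = 43/21.04 = 2.044
ln A = ln(2.044) / 0.14 = 0.7148 / 0.14 = 5.1055
A = e^5.1055 ≈ 164.9 hectares

160 hectares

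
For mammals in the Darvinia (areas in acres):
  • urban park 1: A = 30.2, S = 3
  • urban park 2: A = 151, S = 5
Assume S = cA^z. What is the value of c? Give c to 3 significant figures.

z = ln(S₂/S₁) / ln(A₂/A₁) = ln(5/3) / ln(151/30.2) = 0.5108 / 1.6094 = 0.3174
c = S₁ / A₁^z = 3 / 30.2^0.3174 = 3 / 2.949 = 1.017

1.02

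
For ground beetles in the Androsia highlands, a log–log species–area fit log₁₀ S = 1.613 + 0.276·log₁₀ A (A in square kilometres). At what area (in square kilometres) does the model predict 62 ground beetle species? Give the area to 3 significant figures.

62 = 41.02 × A^0.276  ⇒  A^0.276 = 62/41.02 = 1.511
ln A = ln(1.511) / 0.276 = 0.4131 / 0.276 = 1.4966
A = e^1.4966 ≈ 4.467 square kilometres

4.47 square kilometres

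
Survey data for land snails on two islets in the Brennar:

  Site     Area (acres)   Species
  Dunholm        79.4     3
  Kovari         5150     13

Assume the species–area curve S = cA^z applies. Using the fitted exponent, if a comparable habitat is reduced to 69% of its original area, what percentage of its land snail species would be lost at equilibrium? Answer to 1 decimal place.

12.2%

z = ln(13/3) / ln(5150/79.4) = 1.4663 / 4.1723 = 0.3514
S_new/S_old = (A_new/A_old)^z = 0.69^0.3514 = exp(0.3514 × -0.3711) = 0.8777
Fraction lost = 1 − 0.8777 = 0.1223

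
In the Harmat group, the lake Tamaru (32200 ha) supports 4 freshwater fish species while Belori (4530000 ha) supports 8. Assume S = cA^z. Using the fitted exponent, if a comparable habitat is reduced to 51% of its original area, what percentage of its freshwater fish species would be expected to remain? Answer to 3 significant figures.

91.0%

z = ln(8/4) / ln(4530000/32200) = 0.6931 / 4.9465 = 0.1401
S_new/S_old = (A_new/A_old)^z = 0.51^0.1401 = exp(0.1401 × -0.6733) = 0.91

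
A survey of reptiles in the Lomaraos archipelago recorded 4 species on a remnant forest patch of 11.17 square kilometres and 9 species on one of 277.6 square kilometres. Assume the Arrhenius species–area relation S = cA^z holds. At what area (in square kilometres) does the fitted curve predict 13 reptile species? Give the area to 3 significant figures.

z = ln(9/4) / ln(277.6/11.17) = 0.8109 / 3.2129 = 0.2524
c = 4 / 11.17^0.2524 = 4 / 1.839 = 2.175
A = (13/2.175)^(1/0.2524) ⇒ ln A = ln(5.976)/0.2524 = 7.0831
A = e^7.0831 ≈ 1192 square kilometres

1190 square kilometres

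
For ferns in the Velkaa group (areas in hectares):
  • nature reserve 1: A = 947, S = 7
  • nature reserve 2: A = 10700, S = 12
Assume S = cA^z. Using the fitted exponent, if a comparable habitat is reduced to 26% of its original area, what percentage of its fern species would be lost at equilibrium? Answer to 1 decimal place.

z = ln(12/7) / ln(10700/947) = 0.5390 / 2.4247 = 0.2223
S_new/S_old = (A_new/A_old)^z = 0.26^0.2223 = exp(0.2223 × -1.3471) = 0.7412
Fraction lost = 1 − 0.7412 = 0.2588

25.9%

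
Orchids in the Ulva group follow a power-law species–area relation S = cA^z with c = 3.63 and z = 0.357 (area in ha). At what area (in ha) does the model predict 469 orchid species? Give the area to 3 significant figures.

820000 ha

469 = 3.63 × A^0.357  ⇒  A^0.357 = 469/3.63 = 129.2
ln A = ln(129.2) / 0.357 = 4.8614 / 0.357 = 13.6173
A = e^13.6173 ≈ 820183 ha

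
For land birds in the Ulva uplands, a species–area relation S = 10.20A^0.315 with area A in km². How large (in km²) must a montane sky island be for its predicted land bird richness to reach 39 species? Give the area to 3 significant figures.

39 = 10.2 × A^0.315  ⇒  A^0.315 = 39/10.2 = 3.824
ln A = ln(3.824) / 0.315 = 1.3412 / 0.315 = 4.2577
A = e^4.2577 ≈ 70.65 km²

70.6 km²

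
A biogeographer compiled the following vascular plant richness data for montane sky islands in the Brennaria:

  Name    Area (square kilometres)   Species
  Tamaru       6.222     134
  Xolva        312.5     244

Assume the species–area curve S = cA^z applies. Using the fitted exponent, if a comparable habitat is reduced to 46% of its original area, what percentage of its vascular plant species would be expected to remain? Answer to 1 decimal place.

88.8%

z = ln(244/134) / ln(312.5/6.222) = 0.5993 / 3.9165 = 0.1530
S_new/S_old = (A_new/A_old)^z = 0.46^0.1530 = exp(0.1530 × -0.7765) = 0.888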